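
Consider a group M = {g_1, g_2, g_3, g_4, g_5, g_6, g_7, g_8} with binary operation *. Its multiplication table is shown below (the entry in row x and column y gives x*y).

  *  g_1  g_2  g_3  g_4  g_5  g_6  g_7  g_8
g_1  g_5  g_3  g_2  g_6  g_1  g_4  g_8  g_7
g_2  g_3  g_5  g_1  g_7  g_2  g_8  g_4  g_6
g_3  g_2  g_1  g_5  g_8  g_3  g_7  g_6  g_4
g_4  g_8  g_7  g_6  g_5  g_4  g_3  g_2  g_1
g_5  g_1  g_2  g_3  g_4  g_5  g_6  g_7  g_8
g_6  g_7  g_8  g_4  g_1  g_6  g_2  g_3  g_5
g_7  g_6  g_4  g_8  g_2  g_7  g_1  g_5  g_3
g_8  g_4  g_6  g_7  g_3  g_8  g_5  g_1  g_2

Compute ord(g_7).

The identity element is g_5 (its row matches the header).
g_7^1 = g_7
g_7^2 = g_7*g_7 = g_5
The first power of g_7 equal to the identity is g_7^2, so ord(g_7) = 2.

2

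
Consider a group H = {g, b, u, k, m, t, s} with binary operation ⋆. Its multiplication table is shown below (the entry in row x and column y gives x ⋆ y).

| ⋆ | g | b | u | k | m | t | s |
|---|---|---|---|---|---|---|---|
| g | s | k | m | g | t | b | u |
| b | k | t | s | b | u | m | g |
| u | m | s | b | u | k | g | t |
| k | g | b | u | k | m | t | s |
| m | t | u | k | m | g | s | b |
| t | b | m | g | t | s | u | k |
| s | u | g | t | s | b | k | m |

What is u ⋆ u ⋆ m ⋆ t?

u ⋆ u = b
b ⋆ m = u
u ⋆ t = g

g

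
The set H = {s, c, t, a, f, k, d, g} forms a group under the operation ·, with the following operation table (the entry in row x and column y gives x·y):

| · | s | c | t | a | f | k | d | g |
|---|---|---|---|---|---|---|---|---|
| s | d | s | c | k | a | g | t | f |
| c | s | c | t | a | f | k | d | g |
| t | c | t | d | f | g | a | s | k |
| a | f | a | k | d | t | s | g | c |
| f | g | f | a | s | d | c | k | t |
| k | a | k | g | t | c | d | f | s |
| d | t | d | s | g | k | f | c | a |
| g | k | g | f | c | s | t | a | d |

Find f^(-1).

k

First locate the identity: row c matches the header, so c is the identity.
Scan row f for c: f·k = c. Hence f^(-1) = k.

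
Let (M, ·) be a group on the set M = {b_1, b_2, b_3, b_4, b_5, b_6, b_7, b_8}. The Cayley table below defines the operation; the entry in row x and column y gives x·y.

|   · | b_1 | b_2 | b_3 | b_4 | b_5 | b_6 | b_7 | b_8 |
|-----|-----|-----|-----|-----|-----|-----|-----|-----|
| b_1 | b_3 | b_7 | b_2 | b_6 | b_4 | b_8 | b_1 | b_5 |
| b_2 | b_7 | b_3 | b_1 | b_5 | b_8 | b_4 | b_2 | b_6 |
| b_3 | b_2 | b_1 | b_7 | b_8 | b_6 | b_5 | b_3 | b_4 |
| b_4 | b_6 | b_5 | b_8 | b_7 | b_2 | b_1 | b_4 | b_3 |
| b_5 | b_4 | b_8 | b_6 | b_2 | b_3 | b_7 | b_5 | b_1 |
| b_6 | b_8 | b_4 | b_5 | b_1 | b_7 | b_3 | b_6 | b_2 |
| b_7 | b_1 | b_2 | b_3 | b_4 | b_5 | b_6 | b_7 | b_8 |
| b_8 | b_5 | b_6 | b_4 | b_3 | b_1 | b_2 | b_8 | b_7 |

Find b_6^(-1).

b_5

First locate the identity: row b_7 matches the header, so b_7 is the identity.
Scan row b_6 for b_7: b_6·b_5 = b_7. Hence b_6^(-1) = b_5.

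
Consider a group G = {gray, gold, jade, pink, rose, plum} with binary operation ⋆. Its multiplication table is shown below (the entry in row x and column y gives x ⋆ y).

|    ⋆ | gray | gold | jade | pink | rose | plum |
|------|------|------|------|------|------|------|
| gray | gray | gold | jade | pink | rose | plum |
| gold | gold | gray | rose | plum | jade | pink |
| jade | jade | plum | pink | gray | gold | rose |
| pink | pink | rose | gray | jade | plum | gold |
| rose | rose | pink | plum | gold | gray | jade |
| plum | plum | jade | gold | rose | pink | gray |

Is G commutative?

No

pink ⋆ rose = plum but rose ⋆ pink = gold.
Since pink and rose do not commute, G is not abelian.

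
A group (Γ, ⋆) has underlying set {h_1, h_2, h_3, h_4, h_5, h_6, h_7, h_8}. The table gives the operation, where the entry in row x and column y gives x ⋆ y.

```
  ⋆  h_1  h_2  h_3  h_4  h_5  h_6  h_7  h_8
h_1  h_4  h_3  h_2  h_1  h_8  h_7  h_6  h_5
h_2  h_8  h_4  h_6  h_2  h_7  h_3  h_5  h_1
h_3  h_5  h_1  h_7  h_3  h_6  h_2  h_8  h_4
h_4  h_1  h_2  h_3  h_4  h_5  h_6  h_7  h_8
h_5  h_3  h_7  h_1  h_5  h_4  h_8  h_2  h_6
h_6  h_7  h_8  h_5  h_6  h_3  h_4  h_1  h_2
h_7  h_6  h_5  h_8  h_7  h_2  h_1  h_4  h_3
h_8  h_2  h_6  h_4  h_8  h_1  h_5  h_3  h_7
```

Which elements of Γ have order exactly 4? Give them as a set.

Identity is h_4. Compute the order of each non-identity element by repeated multiplication:
  h_1: h_1 → h_4  (order 2)
  h_2: h_2 → h_4  (order 2)
  h_3: h_3 → h_7 → h_8 → h_4  (order 4)
  h_5: h_5 → h_4  (order 2)
  h_6: h_6 → h_4  (order 2)
  h_7: h_7 → h_4  (order 2)
  h_8: h_8 → h_7 → h_3 → h_4  (order 4)
Elements of order 4: {h_3, h_8}.

{h_3, h_8}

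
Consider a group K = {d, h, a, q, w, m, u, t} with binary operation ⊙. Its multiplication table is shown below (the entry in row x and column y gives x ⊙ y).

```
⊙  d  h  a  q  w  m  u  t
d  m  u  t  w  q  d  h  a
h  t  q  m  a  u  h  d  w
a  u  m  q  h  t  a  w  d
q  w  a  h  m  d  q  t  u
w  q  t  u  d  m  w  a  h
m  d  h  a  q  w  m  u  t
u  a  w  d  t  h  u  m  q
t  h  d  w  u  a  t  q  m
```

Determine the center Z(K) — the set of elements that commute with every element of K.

{m, q}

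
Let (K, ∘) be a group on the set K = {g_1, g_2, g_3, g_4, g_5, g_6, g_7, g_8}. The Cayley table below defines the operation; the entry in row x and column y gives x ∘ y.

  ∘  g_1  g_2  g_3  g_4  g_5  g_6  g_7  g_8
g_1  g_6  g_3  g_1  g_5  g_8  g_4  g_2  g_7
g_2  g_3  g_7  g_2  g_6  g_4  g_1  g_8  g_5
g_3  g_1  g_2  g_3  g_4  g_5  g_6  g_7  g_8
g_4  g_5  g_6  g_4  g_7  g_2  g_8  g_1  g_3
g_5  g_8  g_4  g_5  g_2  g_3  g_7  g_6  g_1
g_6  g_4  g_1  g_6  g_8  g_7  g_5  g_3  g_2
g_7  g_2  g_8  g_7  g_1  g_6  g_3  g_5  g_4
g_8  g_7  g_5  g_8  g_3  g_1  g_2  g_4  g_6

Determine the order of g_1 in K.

8

The identity element is g_3 (its row matches the header).
g_1^1 = g_1
g_1^2 = g_1 ∘ g_1 = g_6
g_1^3 = g_6 ∘ g_1 = g_4
g_1^4 = g_4 ∘ g_1 = g_5
g_1^5 = g_5 ∘ g_1 = g_8
g_1^6 = g_8 ∘ g_1 = g_7
g_1^7 = g_7 ∘ g_1 = g_2
g_1^8 = g_2 ∘ g_1 = g_3
The first power of g_1 equal to the identity is g_1^8, so ord(g_1) = 8.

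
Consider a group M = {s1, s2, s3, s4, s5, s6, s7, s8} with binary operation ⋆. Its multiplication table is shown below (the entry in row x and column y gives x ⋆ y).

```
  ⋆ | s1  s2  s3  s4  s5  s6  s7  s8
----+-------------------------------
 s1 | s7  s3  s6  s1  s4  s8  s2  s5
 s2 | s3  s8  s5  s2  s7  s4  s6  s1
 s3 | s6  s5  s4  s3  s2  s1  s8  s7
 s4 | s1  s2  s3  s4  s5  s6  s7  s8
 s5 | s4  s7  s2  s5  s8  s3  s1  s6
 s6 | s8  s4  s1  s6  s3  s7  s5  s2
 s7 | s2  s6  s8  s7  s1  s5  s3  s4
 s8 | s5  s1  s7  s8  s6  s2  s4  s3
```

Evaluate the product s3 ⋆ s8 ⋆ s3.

s3 ⋆ s8 = s7
s7 ⋆ s3 = s8

s8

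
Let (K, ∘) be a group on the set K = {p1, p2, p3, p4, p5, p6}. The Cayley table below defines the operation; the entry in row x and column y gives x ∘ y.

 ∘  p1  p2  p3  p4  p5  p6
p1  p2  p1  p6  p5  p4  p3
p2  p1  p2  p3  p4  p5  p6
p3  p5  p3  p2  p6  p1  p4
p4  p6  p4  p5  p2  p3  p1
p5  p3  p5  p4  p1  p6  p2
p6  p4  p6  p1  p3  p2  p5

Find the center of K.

{p2}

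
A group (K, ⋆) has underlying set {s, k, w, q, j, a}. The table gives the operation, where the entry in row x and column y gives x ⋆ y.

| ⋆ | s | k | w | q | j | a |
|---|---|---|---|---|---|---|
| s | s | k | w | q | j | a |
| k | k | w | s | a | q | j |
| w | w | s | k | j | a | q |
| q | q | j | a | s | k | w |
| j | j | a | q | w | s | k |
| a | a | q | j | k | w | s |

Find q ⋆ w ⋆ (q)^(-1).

The identity is s. In row q, the entry s sits in column q, so q^(-1) = q.
q ⋆ w = a
a ⋆ q = k

k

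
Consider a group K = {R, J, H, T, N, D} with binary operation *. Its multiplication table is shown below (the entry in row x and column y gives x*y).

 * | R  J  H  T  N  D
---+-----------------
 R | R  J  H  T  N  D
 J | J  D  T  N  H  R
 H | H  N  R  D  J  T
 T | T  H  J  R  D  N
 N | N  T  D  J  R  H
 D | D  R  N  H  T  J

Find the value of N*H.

D

Read row N, column H: N*H = D.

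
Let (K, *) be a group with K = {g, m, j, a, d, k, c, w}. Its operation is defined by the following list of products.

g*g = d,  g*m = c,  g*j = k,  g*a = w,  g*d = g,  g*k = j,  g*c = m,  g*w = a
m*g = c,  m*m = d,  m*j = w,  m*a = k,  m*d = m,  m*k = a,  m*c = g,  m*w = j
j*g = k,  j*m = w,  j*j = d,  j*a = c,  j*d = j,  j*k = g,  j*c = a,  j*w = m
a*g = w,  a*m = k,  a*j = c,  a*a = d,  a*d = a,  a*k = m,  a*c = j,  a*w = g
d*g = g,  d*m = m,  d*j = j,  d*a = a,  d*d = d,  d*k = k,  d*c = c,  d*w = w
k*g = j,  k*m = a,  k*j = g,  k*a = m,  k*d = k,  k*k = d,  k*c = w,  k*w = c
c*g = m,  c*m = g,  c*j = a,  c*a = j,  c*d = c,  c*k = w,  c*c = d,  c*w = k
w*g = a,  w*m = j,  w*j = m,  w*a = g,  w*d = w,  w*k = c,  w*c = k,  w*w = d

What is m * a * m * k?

m

m * a = k
k * m = a
a * k = m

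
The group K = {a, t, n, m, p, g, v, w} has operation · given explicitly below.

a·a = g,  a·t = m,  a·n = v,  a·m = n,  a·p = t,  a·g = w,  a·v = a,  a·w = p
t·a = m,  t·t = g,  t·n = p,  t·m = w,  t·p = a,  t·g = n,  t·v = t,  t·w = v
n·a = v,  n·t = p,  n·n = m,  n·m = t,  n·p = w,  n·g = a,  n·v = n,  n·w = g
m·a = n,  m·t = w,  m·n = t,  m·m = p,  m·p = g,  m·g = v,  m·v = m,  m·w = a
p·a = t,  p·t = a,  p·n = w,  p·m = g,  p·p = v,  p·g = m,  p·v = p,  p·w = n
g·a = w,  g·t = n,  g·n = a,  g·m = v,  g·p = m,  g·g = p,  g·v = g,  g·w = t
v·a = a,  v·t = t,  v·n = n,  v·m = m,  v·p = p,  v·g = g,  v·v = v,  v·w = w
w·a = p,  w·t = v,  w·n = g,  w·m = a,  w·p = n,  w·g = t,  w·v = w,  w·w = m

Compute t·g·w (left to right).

g

t·g = n
n·w = g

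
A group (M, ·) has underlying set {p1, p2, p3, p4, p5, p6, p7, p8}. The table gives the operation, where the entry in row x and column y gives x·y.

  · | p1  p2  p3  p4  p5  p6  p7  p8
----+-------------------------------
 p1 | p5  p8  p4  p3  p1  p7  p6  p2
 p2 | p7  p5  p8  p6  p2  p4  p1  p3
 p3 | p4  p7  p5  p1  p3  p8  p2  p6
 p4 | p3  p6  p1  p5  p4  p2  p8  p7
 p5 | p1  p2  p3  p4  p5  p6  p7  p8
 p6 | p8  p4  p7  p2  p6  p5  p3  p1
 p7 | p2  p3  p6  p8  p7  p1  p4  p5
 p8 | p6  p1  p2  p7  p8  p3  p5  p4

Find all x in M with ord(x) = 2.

Identity is p5. Compute the order of each non-identity element by repeated multiplication:
  p1: p1 → p5  (order 2)
  p2: p2 → p5  (order 2)
  p3: p3 → p5  (order 2)
  p4: p4 → p5  (order 2)
  p6: p6 → p5  (order 2)
  p7: p7 → p4 → p8 → p5  (order 4)
  p8: p8 → p4 → p7 → p5  (order 4)
Elements of order 2: {p1, p2, p3, p4, p6}.

{p1, p2, p3, p4, p6}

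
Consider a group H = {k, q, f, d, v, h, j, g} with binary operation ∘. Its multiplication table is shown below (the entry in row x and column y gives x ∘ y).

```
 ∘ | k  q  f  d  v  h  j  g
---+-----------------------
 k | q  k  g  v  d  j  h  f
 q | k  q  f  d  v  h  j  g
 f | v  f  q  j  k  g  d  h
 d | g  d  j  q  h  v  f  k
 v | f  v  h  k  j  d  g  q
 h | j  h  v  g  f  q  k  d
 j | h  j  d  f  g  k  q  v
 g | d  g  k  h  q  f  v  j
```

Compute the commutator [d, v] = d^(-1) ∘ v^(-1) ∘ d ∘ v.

Identity is q; from the table d^(-1) = d and v^(-1) = g.
d ∘ g = k
k ∘ d = v
v ∘ v = j

j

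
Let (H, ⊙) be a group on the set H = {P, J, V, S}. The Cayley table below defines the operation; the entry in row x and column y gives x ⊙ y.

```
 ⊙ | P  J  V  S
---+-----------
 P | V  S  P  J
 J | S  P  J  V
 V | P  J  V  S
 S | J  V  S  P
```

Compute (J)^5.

J^1 = J
J^2 = J ⊙ J = P
J^3 = P ⊙ J = S
J^4 = S ⊙ J = V
J^5 = V ⊙ J = J
(Structurally, H here is isomorphic to the cyclic group Z_4.)

J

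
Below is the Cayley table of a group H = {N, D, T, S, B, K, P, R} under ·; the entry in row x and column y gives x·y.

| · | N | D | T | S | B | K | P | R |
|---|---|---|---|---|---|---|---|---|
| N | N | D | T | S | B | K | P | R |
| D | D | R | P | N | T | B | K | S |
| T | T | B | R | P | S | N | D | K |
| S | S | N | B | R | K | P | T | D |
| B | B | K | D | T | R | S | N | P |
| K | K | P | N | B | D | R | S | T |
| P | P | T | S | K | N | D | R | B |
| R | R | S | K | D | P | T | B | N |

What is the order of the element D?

The identity element is N (its row matches the header).
D^1 = D
D^2 = D·D = R
D^3 = R·D = S
D^4 = S·D = N
The first power of D equal to the identity is D^4, so ord(D) = 4.
(Structurally, H here is isomorphic to the quaternion group Q_8.)

4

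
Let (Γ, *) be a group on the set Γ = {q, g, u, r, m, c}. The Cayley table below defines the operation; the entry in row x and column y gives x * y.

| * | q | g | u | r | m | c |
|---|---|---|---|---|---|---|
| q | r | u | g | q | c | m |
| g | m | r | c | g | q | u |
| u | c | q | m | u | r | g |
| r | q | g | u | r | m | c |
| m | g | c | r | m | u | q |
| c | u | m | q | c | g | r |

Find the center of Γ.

{r}

An element z is central iff its row equals its column in the table.
For u: u * g = q ≠ c = g * u, so u ∉ Z.
Checking each element this way leaves Z(Γ) = {r}.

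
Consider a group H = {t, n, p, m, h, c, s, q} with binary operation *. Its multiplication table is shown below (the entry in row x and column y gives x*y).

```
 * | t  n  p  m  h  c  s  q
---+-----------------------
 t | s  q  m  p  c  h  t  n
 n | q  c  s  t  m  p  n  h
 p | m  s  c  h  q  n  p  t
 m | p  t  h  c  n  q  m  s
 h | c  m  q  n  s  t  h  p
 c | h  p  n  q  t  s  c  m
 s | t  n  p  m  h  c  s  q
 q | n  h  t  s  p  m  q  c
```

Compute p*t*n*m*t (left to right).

p*t = m
m*n = t
t*m = p
p*t = m

m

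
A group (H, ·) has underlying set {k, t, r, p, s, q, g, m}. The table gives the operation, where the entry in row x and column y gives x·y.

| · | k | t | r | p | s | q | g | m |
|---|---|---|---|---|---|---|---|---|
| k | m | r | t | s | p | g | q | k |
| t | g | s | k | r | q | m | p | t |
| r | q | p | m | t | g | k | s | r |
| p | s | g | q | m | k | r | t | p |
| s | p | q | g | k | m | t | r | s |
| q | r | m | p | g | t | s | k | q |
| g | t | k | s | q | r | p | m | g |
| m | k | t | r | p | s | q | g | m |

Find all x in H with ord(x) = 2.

Identity is m. Compute the order of each non-identity element by repeated multiplication:
  k: k → m  (order 2)
  t: t → s → q → m  (order 4)
  r: r → m  (order 2)
  p: p → m  (order 2)
  s: s → m  (order 2)
  q: q → s → t → m  (order 4)
  g: g → m  (order 2)
Elements of order 2: {g, k, p, r, s}.
(Structurally, H here is isomorphic to the dihedral group D_4.)

{g, k, p, r, s}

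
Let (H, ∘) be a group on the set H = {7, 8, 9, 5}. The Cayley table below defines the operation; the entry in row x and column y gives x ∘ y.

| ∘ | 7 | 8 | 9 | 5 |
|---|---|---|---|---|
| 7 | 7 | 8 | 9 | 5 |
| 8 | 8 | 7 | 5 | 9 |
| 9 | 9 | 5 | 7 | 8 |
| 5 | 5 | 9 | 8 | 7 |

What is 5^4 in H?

7

5^1 = 5
5^2 = 5 ∘ 5 = 7
5^3 = 7 ∘ 5 = 5
5^4 = 5 ∘ 5 = 7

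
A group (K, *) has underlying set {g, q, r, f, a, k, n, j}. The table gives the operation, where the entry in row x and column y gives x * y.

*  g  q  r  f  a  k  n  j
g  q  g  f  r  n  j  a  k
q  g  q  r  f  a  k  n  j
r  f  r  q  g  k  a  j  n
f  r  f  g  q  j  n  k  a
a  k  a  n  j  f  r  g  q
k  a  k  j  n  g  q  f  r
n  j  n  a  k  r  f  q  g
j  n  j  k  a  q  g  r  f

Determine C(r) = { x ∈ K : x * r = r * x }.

{f, g, q, r}

Compare row r with column r entry by entry.
g * r = f = r * g, so g commutes with r.
a * r = n but r * a = k, so a does not.
Collecting the elements that commute with r: C(r) = {f, g, q, r}.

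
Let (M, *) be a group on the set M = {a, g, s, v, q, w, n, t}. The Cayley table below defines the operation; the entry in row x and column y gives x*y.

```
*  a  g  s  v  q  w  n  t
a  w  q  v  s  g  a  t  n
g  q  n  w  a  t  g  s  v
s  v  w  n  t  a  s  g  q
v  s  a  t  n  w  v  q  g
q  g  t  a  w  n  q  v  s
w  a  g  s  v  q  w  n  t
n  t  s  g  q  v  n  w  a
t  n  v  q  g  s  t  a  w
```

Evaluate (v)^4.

w

v^1 = v
v^2 = v*v = n
v^3 = n*v = q
v^4 = q*v = w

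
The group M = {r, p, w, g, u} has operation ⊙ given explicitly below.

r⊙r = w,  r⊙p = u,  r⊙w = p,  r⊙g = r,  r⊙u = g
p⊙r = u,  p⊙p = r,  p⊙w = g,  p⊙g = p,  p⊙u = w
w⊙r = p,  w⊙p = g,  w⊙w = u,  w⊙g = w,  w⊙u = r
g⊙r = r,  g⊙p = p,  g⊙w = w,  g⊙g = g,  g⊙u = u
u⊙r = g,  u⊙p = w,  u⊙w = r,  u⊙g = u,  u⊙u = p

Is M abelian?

Check whether the table is symmetric across its main diagonal.
Every entry (row x, col y) equals the entry (row y, col x), so M is abelian.
(In fact M ≅ the cyclic group Z_5.)

Yes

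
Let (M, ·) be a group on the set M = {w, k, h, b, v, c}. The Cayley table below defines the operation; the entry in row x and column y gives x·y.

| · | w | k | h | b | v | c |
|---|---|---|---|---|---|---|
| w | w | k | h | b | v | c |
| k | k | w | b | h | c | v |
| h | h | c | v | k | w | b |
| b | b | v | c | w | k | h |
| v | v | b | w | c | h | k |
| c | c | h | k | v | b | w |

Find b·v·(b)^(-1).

h

The identity is w. In row b, the entry w sits in column b, so b^(-1) = b.
b·v = k
k·b = h
(Structurally, M here is isomorphic to the symmetric group S_3.)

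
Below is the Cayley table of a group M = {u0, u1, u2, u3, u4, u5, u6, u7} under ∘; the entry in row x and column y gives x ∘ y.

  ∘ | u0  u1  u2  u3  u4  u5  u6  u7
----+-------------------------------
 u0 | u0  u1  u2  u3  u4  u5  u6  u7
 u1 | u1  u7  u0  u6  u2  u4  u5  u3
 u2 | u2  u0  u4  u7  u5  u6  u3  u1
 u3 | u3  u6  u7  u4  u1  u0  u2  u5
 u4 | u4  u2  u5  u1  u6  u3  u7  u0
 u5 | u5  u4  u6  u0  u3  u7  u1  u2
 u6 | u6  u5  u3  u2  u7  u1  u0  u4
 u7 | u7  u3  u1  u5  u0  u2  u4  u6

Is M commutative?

Yes

Check whether the table is symmetric across its main diagonal.
Every entry (row x, col y) equals the entry (row y, col x), so M is abelian.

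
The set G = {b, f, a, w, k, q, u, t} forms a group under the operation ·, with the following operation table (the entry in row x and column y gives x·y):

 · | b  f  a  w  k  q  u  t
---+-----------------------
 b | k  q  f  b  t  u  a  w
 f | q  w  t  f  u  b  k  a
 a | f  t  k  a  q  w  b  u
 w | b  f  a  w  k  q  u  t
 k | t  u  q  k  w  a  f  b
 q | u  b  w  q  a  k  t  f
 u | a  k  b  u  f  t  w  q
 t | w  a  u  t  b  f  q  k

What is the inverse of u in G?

First locate the identity: row w matches the header, so w is the identity.
Scan row u for w: u·u = w. Hence u^(-1) = u.
(Structurally, G here is isomorphic to Z_2 x Z_4.)

u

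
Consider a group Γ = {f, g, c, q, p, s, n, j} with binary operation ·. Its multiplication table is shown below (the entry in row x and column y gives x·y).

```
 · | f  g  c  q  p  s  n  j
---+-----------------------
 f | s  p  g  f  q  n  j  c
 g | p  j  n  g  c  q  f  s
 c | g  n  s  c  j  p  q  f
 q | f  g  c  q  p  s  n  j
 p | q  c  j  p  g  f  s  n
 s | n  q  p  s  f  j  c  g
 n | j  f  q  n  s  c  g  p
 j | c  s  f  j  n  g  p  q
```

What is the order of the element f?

The identity element is q (its row matches the header).
f^1 = f
f^2 = f·f = s
f^3 = s·f = n
f^4 = n·f = j
f^5 = j·f = c
f^6 = c·f = g
f^7 = g·f = p
f^8 = p·f = q
The first power of f equal to the identity is f^8, so ord(f) = 8.

8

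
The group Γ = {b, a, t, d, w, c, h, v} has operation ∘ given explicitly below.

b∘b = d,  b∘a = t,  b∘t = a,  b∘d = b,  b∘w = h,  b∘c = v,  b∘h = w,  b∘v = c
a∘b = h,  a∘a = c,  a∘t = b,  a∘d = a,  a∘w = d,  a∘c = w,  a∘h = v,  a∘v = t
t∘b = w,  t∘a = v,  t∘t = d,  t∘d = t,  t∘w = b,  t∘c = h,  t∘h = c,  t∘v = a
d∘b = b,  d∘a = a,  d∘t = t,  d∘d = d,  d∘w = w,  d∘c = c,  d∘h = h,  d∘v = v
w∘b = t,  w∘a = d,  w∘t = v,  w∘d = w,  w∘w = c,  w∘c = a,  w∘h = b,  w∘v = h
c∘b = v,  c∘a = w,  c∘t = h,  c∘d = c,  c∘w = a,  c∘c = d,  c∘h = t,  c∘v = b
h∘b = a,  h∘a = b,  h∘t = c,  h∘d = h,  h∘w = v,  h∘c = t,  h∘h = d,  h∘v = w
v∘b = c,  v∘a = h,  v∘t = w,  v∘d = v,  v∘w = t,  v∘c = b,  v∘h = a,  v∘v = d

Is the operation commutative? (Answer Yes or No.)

No

a ∘ b = h but b ∘ a = t.
Since a and b do not commute, Γ is not abelian.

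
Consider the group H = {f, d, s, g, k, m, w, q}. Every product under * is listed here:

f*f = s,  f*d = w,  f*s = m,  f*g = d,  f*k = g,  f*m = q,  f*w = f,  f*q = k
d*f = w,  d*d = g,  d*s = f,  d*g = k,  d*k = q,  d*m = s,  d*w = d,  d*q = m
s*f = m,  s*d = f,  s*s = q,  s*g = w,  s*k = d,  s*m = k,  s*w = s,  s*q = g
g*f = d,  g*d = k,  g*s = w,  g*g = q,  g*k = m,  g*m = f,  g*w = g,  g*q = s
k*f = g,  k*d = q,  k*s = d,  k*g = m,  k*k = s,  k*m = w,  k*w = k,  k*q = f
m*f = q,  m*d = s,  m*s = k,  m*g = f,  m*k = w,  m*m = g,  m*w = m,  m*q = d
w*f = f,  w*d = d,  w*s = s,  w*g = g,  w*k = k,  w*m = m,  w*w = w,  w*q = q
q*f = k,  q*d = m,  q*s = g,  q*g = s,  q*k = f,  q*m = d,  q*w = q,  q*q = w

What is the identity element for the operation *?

w

The identity e satisfies e*x = x for all x, so its row in the table reproduces the column headers.
Row w reads: f, d, s, g, k, m, w, q — exactly the header order. So w is the identity.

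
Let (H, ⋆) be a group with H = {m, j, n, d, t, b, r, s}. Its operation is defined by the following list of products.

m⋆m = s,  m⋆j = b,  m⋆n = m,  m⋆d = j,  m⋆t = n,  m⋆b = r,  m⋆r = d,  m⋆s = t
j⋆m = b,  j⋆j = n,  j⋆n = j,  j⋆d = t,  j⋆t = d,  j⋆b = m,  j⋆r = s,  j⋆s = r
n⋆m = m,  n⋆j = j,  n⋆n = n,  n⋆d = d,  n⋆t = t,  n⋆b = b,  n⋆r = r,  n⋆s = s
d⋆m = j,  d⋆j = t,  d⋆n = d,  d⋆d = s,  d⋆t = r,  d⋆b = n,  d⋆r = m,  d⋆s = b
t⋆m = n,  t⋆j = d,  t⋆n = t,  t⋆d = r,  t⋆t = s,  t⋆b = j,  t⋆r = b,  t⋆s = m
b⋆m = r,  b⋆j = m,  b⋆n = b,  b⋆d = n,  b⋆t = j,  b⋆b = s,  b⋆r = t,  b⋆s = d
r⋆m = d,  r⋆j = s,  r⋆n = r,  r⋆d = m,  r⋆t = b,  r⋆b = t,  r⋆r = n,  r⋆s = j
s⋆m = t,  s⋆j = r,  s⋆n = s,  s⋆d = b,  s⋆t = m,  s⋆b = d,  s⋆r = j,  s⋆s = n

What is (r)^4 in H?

r^1 = r
r^2 = r ⋆ r = n
r^3 = n ⋆ r = r
r^4 = r ⋆ r = n

n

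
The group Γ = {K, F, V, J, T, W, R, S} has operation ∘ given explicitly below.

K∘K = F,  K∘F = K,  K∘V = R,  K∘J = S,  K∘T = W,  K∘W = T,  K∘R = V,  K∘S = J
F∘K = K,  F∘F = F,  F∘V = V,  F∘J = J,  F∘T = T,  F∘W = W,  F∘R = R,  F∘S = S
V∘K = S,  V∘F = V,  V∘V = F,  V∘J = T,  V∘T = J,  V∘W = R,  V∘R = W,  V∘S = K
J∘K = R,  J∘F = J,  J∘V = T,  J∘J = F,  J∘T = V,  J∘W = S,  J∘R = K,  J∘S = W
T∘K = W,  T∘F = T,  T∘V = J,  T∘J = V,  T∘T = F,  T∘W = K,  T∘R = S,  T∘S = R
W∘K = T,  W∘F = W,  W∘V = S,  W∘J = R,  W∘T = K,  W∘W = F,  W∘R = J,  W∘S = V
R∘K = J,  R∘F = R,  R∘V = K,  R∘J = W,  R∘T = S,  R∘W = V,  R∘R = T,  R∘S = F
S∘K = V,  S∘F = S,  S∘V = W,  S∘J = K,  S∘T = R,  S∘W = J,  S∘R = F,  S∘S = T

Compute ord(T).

2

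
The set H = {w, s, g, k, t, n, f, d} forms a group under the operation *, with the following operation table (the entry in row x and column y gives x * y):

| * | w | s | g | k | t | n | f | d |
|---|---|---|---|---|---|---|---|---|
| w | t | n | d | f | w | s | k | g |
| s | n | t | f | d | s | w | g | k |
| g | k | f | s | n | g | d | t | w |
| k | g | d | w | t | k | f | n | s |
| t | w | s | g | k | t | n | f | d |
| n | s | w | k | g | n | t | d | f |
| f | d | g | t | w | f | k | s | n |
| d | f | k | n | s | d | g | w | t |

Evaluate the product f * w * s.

f * w = d
d * s = k

k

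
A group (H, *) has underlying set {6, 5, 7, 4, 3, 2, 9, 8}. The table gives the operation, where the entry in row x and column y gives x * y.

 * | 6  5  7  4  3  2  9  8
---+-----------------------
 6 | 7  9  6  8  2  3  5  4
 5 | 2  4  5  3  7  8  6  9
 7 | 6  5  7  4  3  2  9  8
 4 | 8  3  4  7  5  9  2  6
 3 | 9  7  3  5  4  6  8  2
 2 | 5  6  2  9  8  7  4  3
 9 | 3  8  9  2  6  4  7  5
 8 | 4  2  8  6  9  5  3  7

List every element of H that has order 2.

Identity is 7. Compute the order of each non-identity element by repeated multiplication:
  6: 6 → 7  (order 2)
  5: 5 → 4 → 3 → 7  (order 4)
  4: 4 → 7  (order 2)
  3: 3 → 4 → 5 → 7  (order 4)
  2: 2 → 7  (order 2)
  9: 9 → 7  (order 2)
  8: 8 → 7  (order 2)
Elements of order 2: {2, 4, 6, 8, 9}.

{2, 4, 6, 8, 9}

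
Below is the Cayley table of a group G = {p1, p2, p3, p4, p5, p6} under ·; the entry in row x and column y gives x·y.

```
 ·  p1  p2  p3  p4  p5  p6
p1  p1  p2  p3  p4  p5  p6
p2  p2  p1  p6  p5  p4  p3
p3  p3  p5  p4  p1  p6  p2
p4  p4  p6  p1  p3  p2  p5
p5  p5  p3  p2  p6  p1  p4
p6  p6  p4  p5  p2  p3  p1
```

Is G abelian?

p3·p5 = p6 but p5·p3 = p2.
Since p3 and p5 do not commute, G is not abelian.

No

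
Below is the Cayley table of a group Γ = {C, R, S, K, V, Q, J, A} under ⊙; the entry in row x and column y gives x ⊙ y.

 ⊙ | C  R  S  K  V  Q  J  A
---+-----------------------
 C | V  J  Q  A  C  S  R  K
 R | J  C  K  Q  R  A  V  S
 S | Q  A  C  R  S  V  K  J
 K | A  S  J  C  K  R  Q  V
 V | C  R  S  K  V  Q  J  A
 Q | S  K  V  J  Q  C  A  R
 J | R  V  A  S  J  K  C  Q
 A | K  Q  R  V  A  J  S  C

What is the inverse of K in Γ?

A

First locate the identity: row V matches the header, so V is the identity.
Scan row K for V: K ⊙ A = V. Hence K^(-1) = A.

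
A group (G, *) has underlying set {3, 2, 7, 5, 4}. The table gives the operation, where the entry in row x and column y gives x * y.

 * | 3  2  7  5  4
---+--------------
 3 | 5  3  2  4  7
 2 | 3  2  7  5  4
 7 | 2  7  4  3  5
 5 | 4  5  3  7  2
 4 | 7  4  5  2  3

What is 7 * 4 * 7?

7 * 4 = 5
5 * 7 = 3
(Structurally, G here is isomorphic to the cyclic group Z_5.)

3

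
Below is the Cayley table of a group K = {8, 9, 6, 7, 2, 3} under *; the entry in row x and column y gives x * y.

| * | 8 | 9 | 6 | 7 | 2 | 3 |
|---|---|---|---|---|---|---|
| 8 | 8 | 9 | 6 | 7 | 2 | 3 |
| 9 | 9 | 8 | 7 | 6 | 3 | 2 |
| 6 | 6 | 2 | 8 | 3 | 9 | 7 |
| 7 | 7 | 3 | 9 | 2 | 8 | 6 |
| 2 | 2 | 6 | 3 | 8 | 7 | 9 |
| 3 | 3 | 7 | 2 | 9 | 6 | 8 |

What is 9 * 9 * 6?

9 * 9 = 8
8 * 6 = 6
(Structurally, K here is isomorphic to the symmetric group S_3.)

6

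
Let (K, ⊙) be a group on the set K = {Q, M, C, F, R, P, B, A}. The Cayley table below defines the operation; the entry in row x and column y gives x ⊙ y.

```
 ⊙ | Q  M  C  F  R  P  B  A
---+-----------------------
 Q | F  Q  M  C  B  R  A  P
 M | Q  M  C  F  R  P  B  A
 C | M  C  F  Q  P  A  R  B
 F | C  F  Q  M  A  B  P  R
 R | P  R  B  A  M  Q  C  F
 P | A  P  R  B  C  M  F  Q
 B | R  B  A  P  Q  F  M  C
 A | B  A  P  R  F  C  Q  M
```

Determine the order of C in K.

4

The identity element is M (its row matches the header).
C^1 = C
C^2 = C ⊙ C = F
C^3 = F ⊙ C = Q
C^4 = Q ⊙ C = M
The first power of C equal to the identity is C^4, so ord(C) = 4.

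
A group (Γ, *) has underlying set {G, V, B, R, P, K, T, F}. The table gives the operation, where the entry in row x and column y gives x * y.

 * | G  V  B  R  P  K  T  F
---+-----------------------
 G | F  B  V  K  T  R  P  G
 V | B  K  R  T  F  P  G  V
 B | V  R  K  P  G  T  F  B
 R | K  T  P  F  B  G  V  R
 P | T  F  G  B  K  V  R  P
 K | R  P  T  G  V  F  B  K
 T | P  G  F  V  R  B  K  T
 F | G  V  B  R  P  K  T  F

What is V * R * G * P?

K

V * R = T
T * G = P
P * P = K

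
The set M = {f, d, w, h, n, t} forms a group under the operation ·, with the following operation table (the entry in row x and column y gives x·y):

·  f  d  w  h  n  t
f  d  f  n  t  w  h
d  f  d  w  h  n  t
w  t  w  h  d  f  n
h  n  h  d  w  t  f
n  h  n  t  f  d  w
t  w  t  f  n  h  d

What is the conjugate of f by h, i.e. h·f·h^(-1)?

The identity is d. In row h, the entry d sits in column w, so h^(-1) = w.
h·f = n
n·w = t
(Structurally, M here is isomorphic to the symmetric group S_3.)

t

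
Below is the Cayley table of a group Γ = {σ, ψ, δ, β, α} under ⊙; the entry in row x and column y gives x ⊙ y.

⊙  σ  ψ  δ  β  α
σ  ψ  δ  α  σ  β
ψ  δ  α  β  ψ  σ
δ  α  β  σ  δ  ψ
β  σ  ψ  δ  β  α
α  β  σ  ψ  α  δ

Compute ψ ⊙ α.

Read row ψ, column α: ψ ⊙ α = σ.
(Structurally, Γ here is isomorphic to the cyclic group Z_5.)

σ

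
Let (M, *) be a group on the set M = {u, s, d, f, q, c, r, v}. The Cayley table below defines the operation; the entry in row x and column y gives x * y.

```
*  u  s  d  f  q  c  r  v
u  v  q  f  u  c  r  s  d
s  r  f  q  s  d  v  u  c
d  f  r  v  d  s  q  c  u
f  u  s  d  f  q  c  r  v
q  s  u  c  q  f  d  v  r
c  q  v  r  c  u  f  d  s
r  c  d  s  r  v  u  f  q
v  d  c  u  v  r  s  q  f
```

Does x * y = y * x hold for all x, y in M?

No

d * s = r but s * d = q.
Since d and s do not commute, M is not abelian.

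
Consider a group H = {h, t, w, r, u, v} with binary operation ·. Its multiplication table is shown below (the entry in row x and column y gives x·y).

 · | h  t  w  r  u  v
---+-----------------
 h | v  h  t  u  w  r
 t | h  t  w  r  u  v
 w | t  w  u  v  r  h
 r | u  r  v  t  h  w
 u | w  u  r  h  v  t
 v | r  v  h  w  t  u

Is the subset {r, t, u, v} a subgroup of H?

No

u·r = h, which is not in {r, t, u, v}.
The subset is not closed under ·, so it is not a subgroup.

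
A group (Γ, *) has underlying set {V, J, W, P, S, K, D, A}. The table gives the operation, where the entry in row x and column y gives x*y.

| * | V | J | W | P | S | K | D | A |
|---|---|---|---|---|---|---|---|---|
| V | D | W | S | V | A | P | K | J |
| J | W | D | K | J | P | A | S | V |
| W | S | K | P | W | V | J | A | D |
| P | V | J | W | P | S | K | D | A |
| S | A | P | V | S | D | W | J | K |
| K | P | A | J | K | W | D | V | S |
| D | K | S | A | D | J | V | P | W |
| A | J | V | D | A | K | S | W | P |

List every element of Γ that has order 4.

{J, K, S, V}

Identity is P. Compute the order of each non-identity element by repeated multiplication:
  V: V → D → K → P  (order 4)
  J: J → D → S → P  (order 4)
  W: W → P  (order 2)
  S: S → D → J → P  (order 4)
  K: K → D → V → P  (order 4)
  D: D → P  (order 2)
  A: A → P  (order 2)
Elements of order 4: {J, K, S, V}.
(Structurally, Γ here is isomorphic to Z_2 x Z_4.)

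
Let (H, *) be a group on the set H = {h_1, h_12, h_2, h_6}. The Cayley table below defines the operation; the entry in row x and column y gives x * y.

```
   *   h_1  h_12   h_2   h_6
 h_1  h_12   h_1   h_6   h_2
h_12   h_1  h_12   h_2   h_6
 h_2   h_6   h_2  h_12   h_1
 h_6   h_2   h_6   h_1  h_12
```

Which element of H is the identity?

h_12

The identity e satisfies e * x = x for all x, so its row in the table reproduces the column headers.
Row h_12 reads: h_1, h_12, h_2, h_6 — exactly the header order. So h_12 is the identity.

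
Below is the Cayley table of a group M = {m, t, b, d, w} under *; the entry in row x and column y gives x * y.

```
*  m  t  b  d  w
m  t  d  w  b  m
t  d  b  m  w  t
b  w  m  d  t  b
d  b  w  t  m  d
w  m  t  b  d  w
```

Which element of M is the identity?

The identity e satisfies e * x = x for all x, so its row in the table reproduces the column headers.
Row w reads: m, t, b, d, w — exactly the header order. So w is the identity.

w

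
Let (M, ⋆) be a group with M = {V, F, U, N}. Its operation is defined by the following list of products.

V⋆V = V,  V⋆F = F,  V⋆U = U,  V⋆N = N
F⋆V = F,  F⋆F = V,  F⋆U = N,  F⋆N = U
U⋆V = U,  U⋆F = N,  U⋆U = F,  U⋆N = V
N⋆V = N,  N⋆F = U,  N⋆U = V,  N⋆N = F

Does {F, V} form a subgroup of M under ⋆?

Yes

{F, V} contains the identity V.
Checking products: every product of two elements of {F, V} (read from the table) lies in {F, V}, so the set is closed.
In a finite group, a nonempty closed subset is a subgroup. So {F, V} ≤ M.
(Structurally, M here is isomorphic to the cyclic group Z_4.)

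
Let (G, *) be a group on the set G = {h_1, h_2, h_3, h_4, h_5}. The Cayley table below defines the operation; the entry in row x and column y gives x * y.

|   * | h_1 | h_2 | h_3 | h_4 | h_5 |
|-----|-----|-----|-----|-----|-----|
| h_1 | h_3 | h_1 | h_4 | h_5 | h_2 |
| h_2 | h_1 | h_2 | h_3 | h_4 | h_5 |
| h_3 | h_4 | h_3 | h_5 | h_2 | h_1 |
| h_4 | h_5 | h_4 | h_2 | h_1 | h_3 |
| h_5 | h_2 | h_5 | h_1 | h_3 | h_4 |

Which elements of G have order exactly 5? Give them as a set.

{h_1, h_3, h_4, h_5}

Identity is h_2. Compute the order of each non-identity element by repeated multiplication:
  h_1: h_1 → h_3 → h_4 → h_5 → h_2  (order 5)
  h_3: h_3 → h_5 → h_1 → h_4 → h_2  (order 5)
  h_4: h_4 → h_1 → h_5 → h_3 → h_2  (order 5)
  h_5: h_5 → h_4 → h_3 → h_1 → h_2  (order 5)
Elements of order 5: {h_1, h_3, h_4, h_5}.
(Structurally, G here is isomorphic to the cyclic group Z_5.)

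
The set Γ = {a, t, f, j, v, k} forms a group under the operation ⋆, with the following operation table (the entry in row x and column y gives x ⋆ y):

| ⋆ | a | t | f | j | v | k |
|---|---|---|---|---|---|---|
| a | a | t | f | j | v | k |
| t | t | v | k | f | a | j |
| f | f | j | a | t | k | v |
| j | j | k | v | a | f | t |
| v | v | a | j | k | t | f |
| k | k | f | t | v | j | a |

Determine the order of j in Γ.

2

The identity element is a (its row matches the header).
j^1 = j
j^2 = j ⋆ j = a
The first power of j equal to the identity is j^2, so ord(j) = 2.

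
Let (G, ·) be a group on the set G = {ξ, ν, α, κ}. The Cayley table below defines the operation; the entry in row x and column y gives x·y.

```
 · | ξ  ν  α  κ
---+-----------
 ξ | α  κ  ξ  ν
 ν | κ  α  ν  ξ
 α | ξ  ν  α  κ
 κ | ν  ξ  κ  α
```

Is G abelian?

Yes

Check whether the table is symmetric across its main diagonal.
Every entry (row x, col y) equals the entry (row y, col x), so G is abelian.
(In fact G ≅ the Klein four-group V_4.)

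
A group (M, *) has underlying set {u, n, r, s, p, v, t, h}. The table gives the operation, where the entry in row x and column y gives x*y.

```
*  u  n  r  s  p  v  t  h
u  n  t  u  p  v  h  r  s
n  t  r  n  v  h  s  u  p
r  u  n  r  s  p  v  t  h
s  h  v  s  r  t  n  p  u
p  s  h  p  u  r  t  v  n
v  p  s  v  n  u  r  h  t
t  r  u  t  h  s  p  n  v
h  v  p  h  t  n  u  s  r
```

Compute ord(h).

The identity element is r (its row matches the header).
h^1 = h
h^2 = h*h = r
The first power of h equal to the identity is h^2, so ord(h) = 2.

2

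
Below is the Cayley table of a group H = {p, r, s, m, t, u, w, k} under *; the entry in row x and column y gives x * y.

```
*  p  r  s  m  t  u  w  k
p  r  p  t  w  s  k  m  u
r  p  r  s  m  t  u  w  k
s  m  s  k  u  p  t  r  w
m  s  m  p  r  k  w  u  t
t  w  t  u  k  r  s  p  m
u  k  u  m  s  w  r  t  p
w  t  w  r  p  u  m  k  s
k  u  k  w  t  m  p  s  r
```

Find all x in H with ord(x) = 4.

{s, w}

Identity is r. Compute the order of each non-identity element by repeated multiplication:
  p: p → r  (order 2)
  s: s → k → w → r  (order 4)
  m: m → r  (order 2)
  t: t → r  (order 2)
  u: u → r  (order 2)
  w: w → k → s → r  (order 4)
  k: k → r  (order 2)
Elements of order 4: {s, w}.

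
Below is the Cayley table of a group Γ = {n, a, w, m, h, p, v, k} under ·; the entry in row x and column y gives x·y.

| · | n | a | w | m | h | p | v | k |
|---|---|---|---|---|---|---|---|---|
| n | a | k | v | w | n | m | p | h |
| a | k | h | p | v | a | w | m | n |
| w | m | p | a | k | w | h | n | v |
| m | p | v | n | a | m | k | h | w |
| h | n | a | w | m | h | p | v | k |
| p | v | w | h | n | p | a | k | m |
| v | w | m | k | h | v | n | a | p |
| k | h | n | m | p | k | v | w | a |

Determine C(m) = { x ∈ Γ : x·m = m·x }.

Compare row m with column m entry by entry.
v·m = h = m·v, so v commutes with m.
n·m = w but m·n = p, so n does not.
Collecting the elements that commute with m: C(m) = {a, h, m, v}.

{a, h, m, v}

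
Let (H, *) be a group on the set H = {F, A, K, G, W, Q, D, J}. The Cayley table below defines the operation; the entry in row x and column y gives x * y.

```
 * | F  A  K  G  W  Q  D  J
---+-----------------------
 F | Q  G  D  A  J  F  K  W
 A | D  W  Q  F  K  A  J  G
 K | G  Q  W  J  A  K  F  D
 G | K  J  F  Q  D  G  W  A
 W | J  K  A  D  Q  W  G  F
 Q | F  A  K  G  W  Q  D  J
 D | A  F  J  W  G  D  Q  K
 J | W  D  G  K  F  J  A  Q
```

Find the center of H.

An element z is central iff its row equals its column in the table.
For J: J * K = G ≠ D = K * J, so J ∉ Z.
Checking each element this way leaves Z(H) = {Q, W}.

{Q, W}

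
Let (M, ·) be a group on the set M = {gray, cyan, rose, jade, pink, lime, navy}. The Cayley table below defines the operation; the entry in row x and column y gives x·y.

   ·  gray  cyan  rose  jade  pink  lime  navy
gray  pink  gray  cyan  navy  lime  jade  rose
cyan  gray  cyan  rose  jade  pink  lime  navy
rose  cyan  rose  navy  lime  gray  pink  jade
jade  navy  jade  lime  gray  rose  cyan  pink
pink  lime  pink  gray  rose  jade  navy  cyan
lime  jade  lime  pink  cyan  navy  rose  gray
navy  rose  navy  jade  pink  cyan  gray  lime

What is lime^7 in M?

lime^1 = lime
lime^2 = lime·lime = rose
lime^3 = rose·lime = pink
lime^4 = pink·lime = navy
lime^5 = navy·lime = gray
lime^6 = gray·lime = jade
lime^7 = jade·lime = cyan

cyan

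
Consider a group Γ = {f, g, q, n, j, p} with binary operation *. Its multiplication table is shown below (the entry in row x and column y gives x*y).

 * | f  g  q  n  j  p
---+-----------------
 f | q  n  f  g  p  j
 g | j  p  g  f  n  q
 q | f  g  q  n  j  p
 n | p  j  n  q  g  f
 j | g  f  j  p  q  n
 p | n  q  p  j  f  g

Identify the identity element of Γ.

The identity e satisfies e*x = x for all x, so its row in the table reproduces the column headers.
Row q reads: f, g, q, n, j, p — exactly the header order. So q is the identity.

q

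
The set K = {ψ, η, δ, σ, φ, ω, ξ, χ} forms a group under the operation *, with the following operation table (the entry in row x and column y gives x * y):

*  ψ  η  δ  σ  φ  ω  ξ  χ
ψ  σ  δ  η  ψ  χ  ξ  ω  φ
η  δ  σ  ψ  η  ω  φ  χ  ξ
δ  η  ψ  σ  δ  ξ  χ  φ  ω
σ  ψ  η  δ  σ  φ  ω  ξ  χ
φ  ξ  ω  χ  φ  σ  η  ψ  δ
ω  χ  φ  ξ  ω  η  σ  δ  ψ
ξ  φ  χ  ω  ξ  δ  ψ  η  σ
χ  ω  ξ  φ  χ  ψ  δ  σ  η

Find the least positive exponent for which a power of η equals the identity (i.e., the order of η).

2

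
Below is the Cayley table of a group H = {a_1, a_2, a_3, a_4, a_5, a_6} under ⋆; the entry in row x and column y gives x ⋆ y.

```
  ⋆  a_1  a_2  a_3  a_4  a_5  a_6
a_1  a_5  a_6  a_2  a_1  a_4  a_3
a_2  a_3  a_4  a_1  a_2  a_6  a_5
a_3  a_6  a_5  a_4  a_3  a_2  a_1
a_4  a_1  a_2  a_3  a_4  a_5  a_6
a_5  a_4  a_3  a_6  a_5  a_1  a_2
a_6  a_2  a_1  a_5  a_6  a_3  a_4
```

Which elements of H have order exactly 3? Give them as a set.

{a_1, a_5}

Identity is a_4. Compute the order of each non-identity element by repeated multiplication:
  a_1: a_1 → a_5 → a_4  (order 3)
  a_2: a_2 → a_4  (order 2)
  a_3: a_3 → a_4  (order 2)
  a_5: a_5 → a_1 → a_4  (order 3)
  a_6: a_6 → a_4  (order 2)
Elements of order 3: {a_1, a_5}.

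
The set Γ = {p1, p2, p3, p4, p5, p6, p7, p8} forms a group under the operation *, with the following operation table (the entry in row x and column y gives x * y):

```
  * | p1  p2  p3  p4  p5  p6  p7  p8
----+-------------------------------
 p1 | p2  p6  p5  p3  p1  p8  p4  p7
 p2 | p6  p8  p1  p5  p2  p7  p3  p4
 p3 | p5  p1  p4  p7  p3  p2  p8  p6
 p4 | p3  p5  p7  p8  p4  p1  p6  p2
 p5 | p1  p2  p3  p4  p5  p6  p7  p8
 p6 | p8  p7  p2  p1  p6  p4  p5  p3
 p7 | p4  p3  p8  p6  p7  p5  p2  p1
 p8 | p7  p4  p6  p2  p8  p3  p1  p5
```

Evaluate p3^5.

p3^1 = p3
p3^2 = p3 * p3 = p4
p3^3 = p4 * p3 = p7
p3^4 = p7 * p3 = p8
p3^5 = p8 * p3 = p6

p6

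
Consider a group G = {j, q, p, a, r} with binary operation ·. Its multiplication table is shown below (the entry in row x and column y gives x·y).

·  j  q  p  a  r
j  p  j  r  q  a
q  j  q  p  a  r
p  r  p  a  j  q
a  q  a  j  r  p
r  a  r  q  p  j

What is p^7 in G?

p^1 = p
p^2 = p·p = a
p^3 = a·p = j
p^4 = j·p = r
p^5 = r·p = q
p^6 = q·p = p
p^7 = p·p = a

a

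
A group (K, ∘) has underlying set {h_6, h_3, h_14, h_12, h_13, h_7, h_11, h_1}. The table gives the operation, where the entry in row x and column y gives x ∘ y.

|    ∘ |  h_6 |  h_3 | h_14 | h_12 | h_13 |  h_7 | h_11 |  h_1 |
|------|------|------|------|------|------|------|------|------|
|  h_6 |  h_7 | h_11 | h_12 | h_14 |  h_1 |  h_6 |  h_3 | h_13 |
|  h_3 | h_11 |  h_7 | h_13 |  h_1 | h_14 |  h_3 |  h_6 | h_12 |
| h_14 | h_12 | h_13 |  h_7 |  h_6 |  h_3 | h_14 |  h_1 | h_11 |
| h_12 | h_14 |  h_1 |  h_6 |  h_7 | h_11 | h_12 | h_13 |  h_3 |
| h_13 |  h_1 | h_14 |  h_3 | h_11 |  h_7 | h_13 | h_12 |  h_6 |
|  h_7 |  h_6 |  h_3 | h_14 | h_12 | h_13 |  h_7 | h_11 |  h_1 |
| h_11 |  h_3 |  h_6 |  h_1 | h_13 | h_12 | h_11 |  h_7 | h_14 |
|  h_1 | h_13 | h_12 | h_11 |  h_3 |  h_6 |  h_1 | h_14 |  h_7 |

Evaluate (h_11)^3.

h_11

h_11^1 = h_11
h_11^2 = h_11 ∘ h_11 = h_7
h_11^3 = h_7 ∘ h_11 = h_11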